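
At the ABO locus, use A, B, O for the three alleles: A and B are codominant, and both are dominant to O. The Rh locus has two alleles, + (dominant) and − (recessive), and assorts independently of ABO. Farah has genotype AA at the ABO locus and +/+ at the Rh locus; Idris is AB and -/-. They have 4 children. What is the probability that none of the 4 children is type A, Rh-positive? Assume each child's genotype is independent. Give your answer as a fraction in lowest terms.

ABO cross AA × AB → 1/2 A, 1/2 AB.
Rh cross +/+ × -/- → 1 Rh+; so P(type A, Rh-positive) = 1/2 × 1 = 1/2 per child.
P(not type A, Rh-positive) = 1/2 for one child; (1/2)^4 = 1/16.

1/16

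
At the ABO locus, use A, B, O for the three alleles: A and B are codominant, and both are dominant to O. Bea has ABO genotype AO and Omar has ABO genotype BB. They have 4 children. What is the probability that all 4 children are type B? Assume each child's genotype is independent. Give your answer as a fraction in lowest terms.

ABO cross AO × BB → 1/2 B, 1/2 AB.
So P(type B) = 1/2 per child.
All 4 independent: (1/2)^4 = 1/16.

1/16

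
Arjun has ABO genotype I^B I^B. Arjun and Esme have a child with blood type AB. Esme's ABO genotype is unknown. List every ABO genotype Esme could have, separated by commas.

For each candidate genotype of Esme, check whether crossing it with I^B I^B can produce every observed child phenotype.
  I^A I^A → possible child types {AB} ✓
  I^A I^B → possible child types {B, AB} ✓
  I^A i → possible child types {B, AB} ✓
  I^B I^B → possible child types {B} ✗
  I^B i → possible child types {B} ✗
  i i → possible child types {B} ✗

I^A I^A, I^A I^B, I^A i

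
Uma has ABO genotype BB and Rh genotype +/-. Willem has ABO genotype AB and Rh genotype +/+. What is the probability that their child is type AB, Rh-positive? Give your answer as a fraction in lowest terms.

ABO cross BB × AB → offspring phenotypes: 1/2 B, 1/2 AB.
Rh cross +/- × +/+ → 1 Rh+.
Independent loci: P(type AB, Rh-positive) = 1/2 × 1 = 1/2.

1/2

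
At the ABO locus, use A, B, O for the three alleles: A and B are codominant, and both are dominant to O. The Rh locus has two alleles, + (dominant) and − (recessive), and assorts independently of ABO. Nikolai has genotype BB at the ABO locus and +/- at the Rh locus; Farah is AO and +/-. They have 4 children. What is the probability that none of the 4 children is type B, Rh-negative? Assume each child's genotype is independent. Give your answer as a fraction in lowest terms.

ABO cross BB × AO → 1/2 B, 1/2 AB.
Rh cross +/- × +/- → 3/4 Rh+, 1/4 Rh-; so P(type B, Rh-negative) = 1/2 × 1/4 = 1/8 per child.
P(not type B, Rh-negative) = 7/8 for one child; (7/8)^4 = 2401/4096.

2401/4096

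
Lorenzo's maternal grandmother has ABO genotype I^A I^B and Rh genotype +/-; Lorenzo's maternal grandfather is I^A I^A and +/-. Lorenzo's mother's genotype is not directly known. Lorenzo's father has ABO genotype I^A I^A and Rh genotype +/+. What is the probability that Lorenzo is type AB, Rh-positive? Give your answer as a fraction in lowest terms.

Lorenzo's mother's ABO genotype from I^A I^B × I^A I^A: 1/2 I^A I^A, 1/2 I^A I^B.
Crossing each possibility with the father I^A I^A and summing P(type AB): 1/2·0 + 1/2·1/2 = 1/4.
Similarly for Rh via the mother's Rh distribution: P(Rh+) = 1.
Independent loci: 1/4 × 1 = 1/4.

1/4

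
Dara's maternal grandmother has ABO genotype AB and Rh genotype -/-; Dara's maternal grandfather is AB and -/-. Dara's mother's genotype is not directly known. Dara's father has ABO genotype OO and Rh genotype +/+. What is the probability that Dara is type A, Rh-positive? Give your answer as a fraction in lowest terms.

Dara's mother's ABO genotype from AB × AB: 1/4 AA, 1/2 AB, 1/4 BB.
Crossing each possibility with the father OO and summing P(type A): 1/4·1 + 1/2·1/2 + 1/4·0 = 1/2.
Similarly for Rh via the mother's Rh distribution: P(Rh+) = 1.
Independent loci: 1/2 × 1 = 1/2.

1/2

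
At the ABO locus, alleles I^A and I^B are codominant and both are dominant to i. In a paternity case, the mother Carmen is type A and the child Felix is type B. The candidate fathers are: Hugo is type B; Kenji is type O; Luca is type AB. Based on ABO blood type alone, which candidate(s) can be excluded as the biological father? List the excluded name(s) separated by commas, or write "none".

Kenji

A candidate is excluded only if no genotype consistent with his phenotype could produce a type B child with a type A mother.
Kenji (type O): no genotype consistent with that phenotype can produce a type-B child with a type-A mother.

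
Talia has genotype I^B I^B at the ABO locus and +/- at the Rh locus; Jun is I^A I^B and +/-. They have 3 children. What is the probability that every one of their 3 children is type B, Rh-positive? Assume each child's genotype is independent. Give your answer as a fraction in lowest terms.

27/512

ABO cross I^B I^B × I^A I^B → 1/2 B, 1/2 AB.
Rh cross +/- × +/- → 3/4 Rh+, 1/4 Rh-; so P(type B, Rh-positive) = 1/2 × 3/4 = 3/8 per child.
All 3 independent: (3/8)^3 = 27/512.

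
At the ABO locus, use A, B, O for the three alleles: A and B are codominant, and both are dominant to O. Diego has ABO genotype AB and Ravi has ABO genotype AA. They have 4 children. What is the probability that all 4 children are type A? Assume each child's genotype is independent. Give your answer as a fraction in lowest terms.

ABO cross AB × AA → 1/2 A, 1/2 AB.
So P(type A) = 1/2 per child.
All 4 independent: (1/2)^4 = 1/16.

1/16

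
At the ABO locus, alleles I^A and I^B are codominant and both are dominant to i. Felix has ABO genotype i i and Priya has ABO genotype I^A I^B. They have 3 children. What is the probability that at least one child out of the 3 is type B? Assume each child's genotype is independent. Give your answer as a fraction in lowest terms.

7/8

ABO cross i i × I^A I^B → 1/2 A, 1/2 B.
So P(type B) = 1/2 per child.
P(none) = (1/2)^3 = 1/8; P(at least one) = 1 − 1/8 = 7/8.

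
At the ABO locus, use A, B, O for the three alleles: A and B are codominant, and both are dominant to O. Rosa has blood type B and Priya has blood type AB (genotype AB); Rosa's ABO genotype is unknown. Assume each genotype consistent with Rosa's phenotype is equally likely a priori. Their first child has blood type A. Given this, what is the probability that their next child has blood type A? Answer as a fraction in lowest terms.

Possible genotypes: Rosa ∈ {BB, BO}; Priya ∈ {AB}.
Weight each parental genotype pair by prior × P(type-A child):
  BO × AB: posterior weight 1; P(next child type A) = 1/4.
Weighted sum = 1/4.

1/4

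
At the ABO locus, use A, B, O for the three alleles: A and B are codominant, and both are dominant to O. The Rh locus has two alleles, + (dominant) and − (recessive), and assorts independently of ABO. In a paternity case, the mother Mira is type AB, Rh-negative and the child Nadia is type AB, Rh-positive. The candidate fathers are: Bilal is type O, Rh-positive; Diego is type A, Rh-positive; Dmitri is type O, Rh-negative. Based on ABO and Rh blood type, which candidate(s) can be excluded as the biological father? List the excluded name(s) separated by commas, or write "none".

A candidate is excluded only if no genotype consistent with his phenotype could produce a type AB, Rh-positive child with a type AB, Rh-negative mother.
Bilal (type O, Rh+): no genotype consistent with that phenotype can produce a type-AB Rh+ child with a type-AB mother.
Dmitri (type O, Rh-): no genotype consistent with that phenotype can produce a type-AB Rh+ child with a type-AB mother.

Bilal, Dmitri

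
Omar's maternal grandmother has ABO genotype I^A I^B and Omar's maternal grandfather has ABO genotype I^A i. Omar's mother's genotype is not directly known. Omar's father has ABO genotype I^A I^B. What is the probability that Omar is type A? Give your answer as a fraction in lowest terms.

Omar's mother's ABO genotype from I^A I^B × I^A i: 1/4 I^A I^A, 1/4 I^A I^B, 1/4 I^A i, 1/4 I^B i.
Crossing each possibility with the father I^A I^B and summing P(type A): 1/4·1/2 + 1/4·1/4 + 1/4·1/2 + 1/4·1/4 = 3/8.

3/8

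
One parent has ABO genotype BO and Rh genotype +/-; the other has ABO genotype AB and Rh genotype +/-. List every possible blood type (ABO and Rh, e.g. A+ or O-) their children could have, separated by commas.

Gametes from BO × AB give offspring ABO genotypes AB, AO, BB, BO, i.e. phenotypes A, B, AB.
Rh cross +/- × +/- → phenotypes Rh+, Rh-.
Combining independently: A+, A-, B+, B-, AB+, AB-.

A+, A-, B+, B-, AB+, AB-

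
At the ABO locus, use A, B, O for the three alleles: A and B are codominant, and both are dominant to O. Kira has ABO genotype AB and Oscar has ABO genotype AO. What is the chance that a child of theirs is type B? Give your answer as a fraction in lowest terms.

ABO cross AB × AO → offspring phenotypes: 1/2 A, 1/4 B, 1/4 AB.
So P(type B) = 1/4.

1/4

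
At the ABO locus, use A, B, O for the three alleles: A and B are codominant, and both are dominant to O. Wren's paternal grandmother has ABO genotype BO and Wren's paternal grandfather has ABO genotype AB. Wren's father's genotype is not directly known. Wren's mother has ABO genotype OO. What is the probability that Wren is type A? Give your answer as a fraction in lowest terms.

1/4

Wren's father's ABO genotype from BO × AB: 1/4 AB, 1/4 AO, 1/4 BB, 1/4 BO.
Crossing each possibility with the mother OO and summing P(type A): 1/4·1/2 + 1/4·1/2 + 1/4·0 + 1/4·0 = 1/4.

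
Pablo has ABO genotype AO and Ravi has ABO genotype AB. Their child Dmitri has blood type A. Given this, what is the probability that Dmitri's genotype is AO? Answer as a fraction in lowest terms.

1/2

Cross AO × AB → 1/4 AA, 1/4 AB, 1/4 AO, 1/4 BO.
Type-A genotypes among offspring: AA (1/4), AO (1/4); total 1/2.
P(AO | type A) = (1/4) / (1/2) = 1/2.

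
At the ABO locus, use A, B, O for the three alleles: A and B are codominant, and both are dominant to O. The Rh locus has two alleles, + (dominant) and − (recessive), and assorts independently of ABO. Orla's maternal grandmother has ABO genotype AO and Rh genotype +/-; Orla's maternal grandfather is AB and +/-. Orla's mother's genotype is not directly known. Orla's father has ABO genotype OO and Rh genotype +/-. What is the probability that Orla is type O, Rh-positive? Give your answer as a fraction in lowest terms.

Orla's mother's ABO genotype from AO × AB: 1/4 AA, 1/4 AB, 1/4 AO, 1/4 BO.
Crossing each possibility with the father OO and summing P(type O): 1/4·0 + 1/4·0 + 1/4·1/2 + 1/4·1/2 = 1/4.
Similarly for Rh via the mother's Rh distribution: P(Rh+) = 3/4.
Independent loci: 1/4 × 3/4 = 3/16.

3/16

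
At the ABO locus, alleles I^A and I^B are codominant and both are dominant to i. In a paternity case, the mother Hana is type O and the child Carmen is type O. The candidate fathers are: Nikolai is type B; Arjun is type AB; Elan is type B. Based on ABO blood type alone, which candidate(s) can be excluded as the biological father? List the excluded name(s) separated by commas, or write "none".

A candidate is excluded only if no genotype consistent with his phenotype could produce a type O child with a type O mother.
Arjun (type AB): no genotype consistent with that phenotype can produce a type-O child with a type-O mother.

Arjun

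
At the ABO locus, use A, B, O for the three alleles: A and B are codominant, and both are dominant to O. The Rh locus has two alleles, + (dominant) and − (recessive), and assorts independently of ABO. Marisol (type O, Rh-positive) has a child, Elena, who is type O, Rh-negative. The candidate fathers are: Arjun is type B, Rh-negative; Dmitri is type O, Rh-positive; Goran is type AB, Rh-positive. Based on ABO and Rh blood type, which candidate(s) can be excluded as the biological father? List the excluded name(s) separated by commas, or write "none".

A candidate is excluded only if no genotype consistent with his phenotype could produce a type O, Rh-negative child with a type O, Rh-positive mother.
Goran (type AB, Rh+): no genotype consistent with that phenotype can produce a type-O Rh- child with a type-O mother.

Goran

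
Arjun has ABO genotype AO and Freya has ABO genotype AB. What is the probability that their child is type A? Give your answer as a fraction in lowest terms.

1/2

ABO cross AO × AB → offspring phenotypes: 1/2 A, 1/4 B, 1/4 AB.
So P(type A) = 1/2.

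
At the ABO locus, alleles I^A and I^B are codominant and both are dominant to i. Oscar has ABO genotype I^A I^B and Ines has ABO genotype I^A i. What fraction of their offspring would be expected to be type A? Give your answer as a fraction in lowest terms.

ABO cross I^A I^B × I^A i → offspring phenotypes: 1/2 A, 1/4 B, 1/4 AB.
So P(type A) = 1/2.

1/2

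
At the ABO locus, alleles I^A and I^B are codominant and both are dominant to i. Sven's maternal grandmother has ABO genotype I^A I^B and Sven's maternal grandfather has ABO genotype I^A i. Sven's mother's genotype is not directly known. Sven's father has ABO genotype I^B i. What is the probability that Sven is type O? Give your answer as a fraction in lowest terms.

Sven's mother's ABO genotype from I^A I^B × I^A i: 1/4 I^A I^A, 1/4 I^A I^B, 1/4 I^A i, 1/4 I^B i.
Crossing each possibility with the father I^B i and summing P(type O): 1/4·0 + 1/4·0 + 1/4·1/4 + 1/4·1/4 = 1/8.

1/8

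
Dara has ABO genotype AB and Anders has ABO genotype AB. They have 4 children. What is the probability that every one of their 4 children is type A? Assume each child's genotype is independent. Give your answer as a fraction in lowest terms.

ABO cross AB × AB → 1/4 A, 1/4 B, 1/2 AB.
So P(type A) = 1/4 per child.
All 4 independent: (1/4)^4 = 1/256.

1/256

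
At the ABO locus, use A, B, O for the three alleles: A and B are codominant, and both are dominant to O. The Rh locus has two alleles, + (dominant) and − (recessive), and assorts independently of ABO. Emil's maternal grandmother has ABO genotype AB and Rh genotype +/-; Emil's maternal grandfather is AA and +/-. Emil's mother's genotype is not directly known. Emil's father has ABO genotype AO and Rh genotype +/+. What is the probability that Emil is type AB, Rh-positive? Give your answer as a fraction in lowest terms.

1/8

Emil's mother's ABO genotype from AB × AA: 1/2 AA, 1/2 AB.
Crossing each possibility with the father AO and summing P(type AB): 1/2·0 + 1/2·1/4 = 1/8.
Similarly for Rh via the mother's Rh distribution: P(Rh+) = 1.
Independent loci: 1/8 × 1 = 1/8.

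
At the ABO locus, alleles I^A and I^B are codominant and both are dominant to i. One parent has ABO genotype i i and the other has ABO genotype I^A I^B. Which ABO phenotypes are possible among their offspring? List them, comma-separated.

Gametes from i i × I^A I^B give offspring ABO genotypes I^A i, I^B i, i.e. phenotypes A, B.

A, B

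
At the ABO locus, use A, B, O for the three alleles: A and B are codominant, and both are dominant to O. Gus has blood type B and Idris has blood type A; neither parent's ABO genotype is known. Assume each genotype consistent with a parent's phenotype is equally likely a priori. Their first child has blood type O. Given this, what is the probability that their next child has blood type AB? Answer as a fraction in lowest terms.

Possible genotypes: Gus ∈ {BB, BO}; Idris ∈ {AA, AO}.
Weight each parental genotype pair by prior × P(type-O child):
  BO × AO: posterior weight 1; P(next child type AB) = 1/4.
Weighted sum = 1/4.

1/4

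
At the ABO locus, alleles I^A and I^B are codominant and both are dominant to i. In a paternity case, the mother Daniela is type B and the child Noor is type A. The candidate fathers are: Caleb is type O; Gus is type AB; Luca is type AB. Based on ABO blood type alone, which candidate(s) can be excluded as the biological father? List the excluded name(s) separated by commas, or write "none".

A candidate is excluded only if no genotype consistent with his phenotype could produce a type A child with a type B mother.
Caleb (type O): no genotype consistent with that phenotype can produce a type-A child with a type-B mother.

Caleb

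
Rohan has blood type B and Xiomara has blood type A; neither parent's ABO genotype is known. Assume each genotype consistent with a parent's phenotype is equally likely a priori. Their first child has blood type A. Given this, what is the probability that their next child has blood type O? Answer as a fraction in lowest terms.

Possible genotypes: Rohan ∈ {BB, BO}; Xiomara ∈ {AA, AO}.
Weight each parental genotype pair by prior × P(type-A child):
  BO × AA: posterior weight 2/3; P(next child type O) = 0.
  BO × AO: posterior weight 1/3; P(next child type O) = 1/4.
Weighted sum = 1/12.

1/12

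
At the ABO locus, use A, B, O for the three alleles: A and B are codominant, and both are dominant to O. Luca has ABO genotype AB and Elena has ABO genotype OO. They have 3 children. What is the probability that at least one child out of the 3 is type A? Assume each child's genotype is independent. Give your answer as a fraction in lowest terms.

ABO cross AB × OO → 1/2 A, 1/2 B.
So P(type A) = 1/2 per child.
P(none) = (1/2)^3 = 1/8; P(at least one) = 1 − 1/8 = 7/8.

7/8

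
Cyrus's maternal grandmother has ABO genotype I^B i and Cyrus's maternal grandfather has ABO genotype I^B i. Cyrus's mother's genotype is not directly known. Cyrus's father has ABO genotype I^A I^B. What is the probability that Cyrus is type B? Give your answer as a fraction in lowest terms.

1/2

Cyrus's mother's ABO genotype from I^B i × I^B i: 1/4 I^B I^B, 1/2 I^B i, 1/4 i i.
Crossing each possibility with the father I^A I^B and summing P(type B): 1/4·1/2 + 1/2·1/2 + 1/4·1/2 = 1/2.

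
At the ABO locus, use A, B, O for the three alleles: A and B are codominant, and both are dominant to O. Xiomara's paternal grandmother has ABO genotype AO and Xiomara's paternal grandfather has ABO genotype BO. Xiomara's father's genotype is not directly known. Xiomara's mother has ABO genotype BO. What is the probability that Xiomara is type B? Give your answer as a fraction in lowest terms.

1/2

Xiomara's father's ABO genotype from AO × BO: 1/4 AB, 1/4 AO, 1/4 BO, 1/4 OO.
Crossing each possibility with the mother BO and summing P(type B): 1/4·1/2 + 1/4·1/4 + 1/4·3/4 + 1/4·1/2 = 1/2.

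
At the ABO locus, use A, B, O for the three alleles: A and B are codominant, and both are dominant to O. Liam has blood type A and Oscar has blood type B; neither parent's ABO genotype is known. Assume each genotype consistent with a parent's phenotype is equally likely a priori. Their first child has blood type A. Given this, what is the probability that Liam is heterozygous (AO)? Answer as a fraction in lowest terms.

1/3

Possible genotypes: Liam ∈ {AA, AO}; Oscar ∈ {BB, BO}.
Weight each parental genotype pair by prior × P(type-A child):
  AA × BO: posterior weight 2/3.
  AO × BO: posterior weight 1/3.
Sum the posterior weight over pairs where Liam is AO: 1/3.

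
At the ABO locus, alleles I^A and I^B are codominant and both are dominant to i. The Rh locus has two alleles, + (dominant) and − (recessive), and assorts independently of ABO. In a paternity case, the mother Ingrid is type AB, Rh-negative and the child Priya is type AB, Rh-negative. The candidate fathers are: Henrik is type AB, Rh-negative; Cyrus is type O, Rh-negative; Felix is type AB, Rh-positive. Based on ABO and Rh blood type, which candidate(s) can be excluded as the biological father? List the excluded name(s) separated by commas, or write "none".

Cyrus

A candidate is excluded only if no genotype consistent with his phenotype could produce a type AB, Rh-negative child with a type AB, Rh-negative mother.
Cyrus (type O, Rh-): no genotype consistent with that phenotype can produce a type-AB Rh- child with a type-AB mother.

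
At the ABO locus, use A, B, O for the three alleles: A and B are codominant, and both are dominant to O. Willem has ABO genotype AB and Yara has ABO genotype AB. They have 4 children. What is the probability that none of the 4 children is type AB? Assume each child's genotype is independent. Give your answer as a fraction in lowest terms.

ABO cross AB × AB → 1/4 A, 1/4 B, 1/2 AB.
So P(type AB) = 1/2 per child.
P(not type AB) = 1/2 for one child; (1/2)^4 = 1/16.

1/16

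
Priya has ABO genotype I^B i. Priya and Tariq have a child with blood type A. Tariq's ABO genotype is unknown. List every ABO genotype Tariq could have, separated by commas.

I^A I^A, I^A I^B, I^A i

For each candidate genotype of Tariq, check whether crossing it with I^B i can produce every observed child phenotype.
  I^A I^A → possible child types {A, AB} ✓
  I^A I^B → possible child types {A, B, AB} ✓
  I^A i → possible child types {O, A, B, AB} ✓
  I^B I^B → possible child types {B} ✗
  I^B i → possible child types {O, B} ✗
  i i → possible child types {O, B} ✗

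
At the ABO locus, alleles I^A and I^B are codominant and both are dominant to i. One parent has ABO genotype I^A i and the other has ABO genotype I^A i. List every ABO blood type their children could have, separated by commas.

Gametes from I^A i × I^A i give offspring ABO genotypes I^A I^A, I^A i, i i, i.e. phenotypes O, A.

O, A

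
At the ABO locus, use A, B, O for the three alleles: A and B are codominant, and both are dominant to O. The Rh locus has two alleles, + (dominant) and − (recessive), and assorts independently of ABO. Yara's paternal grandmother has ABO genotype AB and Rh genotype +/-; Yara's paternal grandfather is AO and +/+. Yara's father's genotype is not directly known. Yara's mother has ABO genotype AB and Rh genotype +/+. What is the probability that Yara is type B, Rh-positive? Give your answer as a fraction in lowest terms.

1/4

Yara's father's ABO genotype from AB × AO: 1/4 AA, 1/4 AB, 1/4 AO, 1/4 BO.
Crossing each possibility with the mother AB and summing P(type B): 1/4·0 + 1/4·1/4 + 1/4·1/4 + 1/4·1/2 = 1/4.
Similarly for Rh via the father's Rh distribution: P(Rh+) = 1.
Independent loci: 1/4 × 1 = 1/4.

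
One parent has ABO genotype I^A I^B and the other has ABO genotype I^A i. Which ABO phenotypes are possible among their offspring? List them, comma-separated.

Gametes from I^A I^B × I^A i give offspring ABO genotypes I^A I^A, I^A I^B, I^A i, I^B i, i.e. phenotypes A, B, AB.

A, B, AB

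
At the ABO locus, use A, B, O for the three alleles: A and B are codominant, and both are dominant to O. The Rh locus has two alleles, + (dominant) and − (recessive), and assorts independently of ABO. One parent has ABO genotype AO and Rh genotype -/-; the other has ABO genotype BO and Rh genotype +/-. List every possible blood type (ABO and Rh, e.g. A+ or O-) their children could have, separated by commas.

O+, O-, A+, A-, B+, B-, AB+, AB-

Gametes from AO × BO give offspring ABO genotypes AB, AO, BO, OO, i.e. phenotypes O, A, B, AB.
Rh cross -/- × +/- → phenotypes Rh+, Rh-.
Combining independently: O+, O-, A+, A-, B+, B-, AB+, AB-.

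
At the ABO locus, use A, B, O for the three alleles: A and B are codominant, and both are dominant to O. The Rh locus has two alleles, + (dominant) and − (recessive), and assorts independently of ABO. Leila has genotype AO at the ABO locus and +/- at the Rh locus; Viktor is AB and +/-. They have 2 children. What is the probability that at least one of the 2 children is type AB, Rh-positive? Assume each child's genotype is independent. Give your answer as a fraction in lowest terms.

87/256

ABO cross AO × AB → 1/2 A, 1/4 B, 1/4 AB.
Rh cross +/- × +/- → 3/4 Rh+, 1/4 Rh-; so P(type AB, Rh-positive) = 1/4 × 3/4 = 3/16 per child.
P(none) = (13/16)^2 = 169/256; P(at least one) = 1 − 169/256 = 87/256.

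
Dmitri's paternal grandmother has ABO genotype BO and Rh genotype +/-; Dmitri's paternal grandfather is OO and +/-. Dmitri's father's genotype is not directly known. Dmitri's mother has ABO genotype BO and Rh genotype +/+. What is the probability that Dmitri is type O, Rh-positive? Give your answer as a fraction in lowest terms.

Dmitri's father's ABO genotype from BO × OO: 1/2 BO, 1/2 OO.
Crossing each possibility with the mother BO and summing P(type O): 1/2·1/4 + 1/2·1/2 = 3/8.
Similarly for Rh via the father's Rh distribution: P(Rh+) = 1.
Independent loci: 3/8 × 1 = 3/8.

3/8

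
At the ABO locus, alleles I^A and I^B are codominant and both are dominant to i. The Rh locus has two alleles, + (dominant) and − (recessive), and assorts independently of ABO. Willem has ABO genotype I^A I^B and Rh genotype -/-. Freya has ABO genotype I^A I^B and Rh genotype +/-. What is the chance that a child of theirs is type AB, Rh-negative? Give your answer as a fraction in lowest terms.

ABO cross I^A I^B × I^A I^B → offspring phenotypes: 1/4 A, 1/4 B, 1/2 AB.
Rh cross -/- × +/- → 1/2 Rh+, 1/2 Rh-.
Independent loci: P(type AB, Rh-negative) = 1/2 × 1/2 = 1/4.

1/4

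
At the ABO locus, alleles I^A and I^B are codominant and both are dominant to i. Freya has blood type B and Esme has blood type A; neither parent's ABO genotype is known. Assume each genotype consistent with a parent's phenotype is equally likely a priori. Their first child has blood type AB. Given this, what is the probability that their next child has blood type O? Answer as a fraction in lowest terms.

1/36

Possible genotypes: Freya ∈ {I^B I^B, I^B i}; Esme ∈ {I^A I^A, I^A i}.
Weight each parental genotype pair by prior × P(type-AB child):
  I^B I^B × I^A I^A: posterior weight 4/9; P(next child type O) = 0.
  I^B I^B × I^A i: posterior weight 2/9; P(next child type O) = 0.
  I^B i × I^A I^A: posterior weight 2/9; P(next child type O) = 0.
  I^B i × I^A i: posterior weight 1/9; P(next child type O) = 1/4.
Weighted sum = 1/36.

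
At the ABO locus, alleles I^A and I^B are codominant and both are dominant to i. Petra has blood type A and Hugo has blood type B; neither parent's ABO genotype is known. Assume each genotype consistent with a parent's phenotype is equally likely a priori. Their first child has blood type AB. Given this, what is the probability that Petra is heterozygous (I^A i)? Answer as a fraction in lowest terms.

Possible genotypes: Petra ∈ {I^A I^A, I^A i}; Hugo ∈ {I^B I^B, I^B i}.
Weight each parental genotype pair by prior × P(type-AB child):
  I^A I^A × I^B I^B: posterior weight 4/9.
  I^A I^A × I^B i: posterior weight 2/9.
  I^A i × I^B I^B: posterior weight 2/9.
  I^A i × I^B i: posterior weight 1/9.
Sum the posterior weight over pairs where Petra is I^A i: 1/3.

1/3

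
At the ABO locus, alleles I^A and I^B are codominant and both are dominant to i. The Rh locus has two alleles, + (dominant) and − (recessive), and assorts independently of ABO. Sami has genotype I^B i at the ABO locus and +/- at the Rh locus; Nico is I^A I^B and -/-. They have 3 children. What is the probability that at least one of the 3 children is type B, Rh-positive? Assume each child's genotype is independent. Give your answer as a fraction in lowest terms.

ABO cross I^B i × I^A I^B → 1/4 A, 1/2 B, 1/4 AB.
Rh cross +/- × -/- → 1/2 Rh+, 1/2 Rh-; so P(type B, Rh-positive) = 1/2 × 1/2 = 1/4 per child.
P(none) = (3/4)^3 = 27/64; P(at least one) = 1 − 27/64 = 37/64.

37/64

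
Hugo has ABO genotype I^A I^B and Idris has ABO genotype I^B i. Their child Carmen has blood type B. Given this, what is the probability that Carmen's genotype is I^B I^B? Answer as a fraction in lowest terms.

1/2

Cross I^A I^B × I^B i → 1/4 I^A I^B, 1/4 I^A i, 1/4 I^B I^B, 1/4 I^B i.
Type-B genotypes among offspring: I^B I^B (1/4), I^B i (1/4); total 1/2.
P(I^B I^B | type B) = (1/4) / (1/2) = 1/2.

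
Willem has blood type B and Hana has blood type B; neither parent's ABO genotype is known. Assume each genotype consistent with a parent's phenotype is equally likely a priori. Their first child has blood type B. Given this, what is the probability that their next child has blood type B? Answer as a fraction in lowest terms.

Possible genotypes: Willem ∈ {I^B I^B, I^B i}; Hana ∈ {I^B I^B, I^B i}.
Weight each parental genotype pair by prior × P(type-B child):
  I^B I^B × I^B I^B: posterior weight 4/15; P(next child type B) = 1.
  I^B I^B × I^B i: posterior weight 4/15; P(next child type B) = 1.
  I^B i × I^B I^B: posterior weight 4/15; P(next child type B) = 1.
  I^B i × I^B i: posterior weight 1/5; P(next child type B) = 3/4.
Weighted sum = 19/20.

19/20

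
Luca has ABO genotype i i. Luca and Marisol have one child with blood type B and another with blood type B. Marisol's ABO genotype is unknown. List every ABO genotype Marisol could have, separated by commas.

I^A I^B, I^B I^B, I^B i

For each candidate genotype of Marisol, check whether crossing it with i i can produce every observed child phenotype.
  I^A I^A → possible child types {A} ✗
  I^A I^B → possible child types {A, B} ✓
  I^A i → possible child types {O, A} ✗
  I^B I^B → possible child types {B} ✓
  I^B i → possible child types {O, B} ✓
  i i → possible child types {O} ✗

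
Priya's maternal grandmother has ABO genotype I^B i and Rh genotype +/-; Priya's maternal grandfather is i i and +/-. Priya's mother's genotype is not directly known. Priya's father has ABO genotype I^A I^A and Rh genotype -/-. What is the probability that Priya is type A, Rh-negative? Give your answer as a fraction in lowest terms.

Priya's mother's ABO genotype from I^B i × i i: 1/2 I^B i, 1/2 i i.
Crossing each possibility with the father I^A I^A and summing P(type A): 1/2·1/2 + 1/2·1 = 3/4.
Similarly for Rh via the mother's Rh distribution: P(Rh-) = 1/2.
Independent loci: 3/4 × 1/2 = 3/8.

3/8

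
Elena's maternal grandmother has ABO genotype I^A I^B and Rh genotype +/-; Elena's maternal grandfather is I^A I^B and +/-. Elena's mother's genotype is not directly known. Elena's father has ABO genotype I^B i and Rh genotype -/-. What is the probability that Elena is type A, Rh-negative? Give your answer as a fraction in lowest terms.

1/8

Elena's mother's ABO genotype from I^A I^B × I^A I^B: 1/4 I^A I^A, 1/2 I^A I^B, 1/4 I^B I^B.
Crossing each possibility with the father I^B i and summing P(type A): 1/4·1/2 + 1/2·1/4 + 1/4·0 = 1/4.
Similarly for Rh via the mother's Rh distribution: P(Rh-) = 1/2.
Independent loci: 1/4 × 1/2 = 1/8.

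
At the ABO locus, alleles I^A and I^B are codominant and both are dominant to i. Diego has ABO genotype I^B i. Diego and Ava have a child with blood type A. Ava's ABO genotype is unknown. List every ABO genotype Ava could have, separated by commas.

I^A I^A, I^A I^B, I^A i

For each candidate genotype of Ava, check whether crossing it with I^B i can produce every observed child phenotype.
  I^A I^A → possible child types {A, AB} ✓
  I^A I^B → possible child types {A, B, AB} ✓
  I^A i → possible child types {O, A, B, AB} ✓
  I^B I^B → possible child types {B} ✗
  I^B i → possible child types {O, B} ✗
  i i → possible child types {O, B} ✗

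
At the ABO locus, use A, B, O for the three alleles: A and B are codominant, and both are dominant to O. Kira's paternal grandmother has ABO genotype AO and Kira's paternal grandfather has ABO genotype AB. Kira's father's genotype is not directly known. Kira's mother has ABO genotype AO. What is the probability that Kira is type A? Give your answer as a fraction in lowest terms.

Kira's father's ABO genotype from AO × AB: 1/4 AA, 1/4 AB, 1/4 AO, 1/4 BO.
Crossing each possibility with the mother AO and summing P(type A): 1/4·1 + 1/4·1/2 + 1/4·3/4 + 1/4·1/4 = 5/8.

5/8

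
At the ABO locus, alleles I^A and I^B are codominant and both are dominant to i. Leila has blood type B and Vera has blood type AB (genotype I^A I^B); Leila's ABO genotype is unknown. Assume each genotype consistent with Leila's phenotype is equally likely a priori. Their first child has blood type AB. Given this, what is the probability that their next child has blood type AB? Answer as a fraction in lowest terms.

5/12

Possible genotypes: Leila ∈ {I^B I^B, I^B i}; Vera ∈ {I^A I^B}.
Weight each parental genotype pair by prior × P(type-AB child):
  I^B I^B × I^A I^B: posterior weight 2/3; P(next child type AB) = 1/2.
  I^B i × I^A I^B: posterior weight 1/3; P(next child type AB) = 1/4.
Weighted sum = 5/12.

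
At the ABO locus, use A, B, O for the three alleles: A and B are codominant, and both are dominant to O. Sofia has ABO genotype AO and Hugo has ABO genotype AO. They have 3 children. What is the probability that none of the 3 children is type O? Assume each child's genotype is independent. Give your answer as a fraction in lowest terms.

27/64

ABO cross AO × AO → 1/4 O, 3/4 A.
So P(type O) = 1/4 per child.
P(not type O) = 3/4 for one child; (3/4)^3 = 27/64.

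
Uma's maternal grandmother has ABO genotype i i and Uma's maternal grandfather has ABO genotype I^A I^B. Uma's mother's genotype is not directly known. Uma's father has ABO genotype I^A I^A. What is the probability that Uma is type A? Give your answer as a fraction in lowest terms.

3/4

Uma's mother's ABO genotype from i i × I^A I^B: 1/2 I^A i, 1/2 I^B i.
Crossing each possibility with the father I^A I^A and summing P(type A): 1/2·1 + 1/2·1/2 = 3/4.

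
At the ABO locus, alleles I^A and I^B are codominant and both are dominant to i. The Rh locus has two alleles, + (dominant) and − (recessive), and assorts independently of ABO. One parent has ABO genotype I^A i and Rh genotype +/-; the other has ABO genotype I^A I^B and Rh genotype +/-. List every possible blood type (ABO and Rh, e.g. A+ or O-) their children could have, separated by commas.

A+, A-, B+, B-, AB+, AB-

Gametes from I^A i × I^A I^B give offspring ABO genotypes I^A I^A, I^A I^B, I^A i, I^B i, i.e. phenotypes A, B, AB.
Rh cross +/- × +/- → phenotypes Rh+, Rh-.
Combining independently: A+, A-, B+, B-, AB+, AB-.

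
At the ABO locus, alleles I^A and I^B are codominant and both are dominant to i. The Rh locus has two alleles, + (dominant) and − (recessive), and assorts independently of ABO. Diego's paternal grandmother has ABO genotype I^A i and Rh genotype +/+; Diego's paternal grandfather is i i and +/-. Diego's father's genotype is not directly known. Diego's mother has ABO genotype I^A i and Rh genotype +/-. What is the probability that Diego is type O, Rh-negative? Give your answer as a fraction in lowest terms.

Diego's father's ABO genotype from I^A i × i i: 1/2 I^A i, 1/2 i i.
Crossing each possibility with the mother I^A i and summing P(type O): 1/2·1/4 + 1/2·1/2 = 3/8.
Similarly for Rh via the father's Rh distribution: P(Rh-) = 1/8.
Independent loci: 3/8 × 1/8 = 3/64.

3/64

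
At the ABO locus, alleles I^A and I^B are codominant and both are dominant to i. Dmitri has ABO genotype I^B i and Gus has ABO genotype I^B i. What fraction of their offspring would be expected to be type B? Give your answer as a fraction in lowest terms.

3/4

ABO cross I^B i × I^B i → offspring phenotypes: 1/4 O, 3/4 B.
So P(type B) = 3/4.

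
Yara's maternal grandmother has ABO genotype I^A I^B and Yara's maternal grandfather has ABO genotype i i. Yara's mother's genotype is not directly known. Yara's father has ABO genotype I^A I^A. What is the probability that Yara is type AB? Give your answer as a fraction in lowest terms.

1/4

Yara's mother's ABO genotype from I^A I^B × i i: 1/2 I^A i, 1/2 I^B i.
Crossing each possibility with the father I^A I^A and summing P(type AB): 1/2·0 + 1/2·1/2 = 1/4.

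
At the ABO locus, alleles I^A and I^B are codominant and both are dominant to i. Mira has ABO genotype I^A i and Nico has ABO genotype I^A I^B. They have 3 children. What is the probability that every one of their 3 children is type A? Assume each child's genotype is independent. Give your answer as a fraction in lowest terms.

1/8

ABO cross I^A i × I^A I^B → 1/2 A, 1/4 B, 1/4 AB.
So P(type A) = 1/2 per child.
All 3 independent: (1/2)^3 = 1/8.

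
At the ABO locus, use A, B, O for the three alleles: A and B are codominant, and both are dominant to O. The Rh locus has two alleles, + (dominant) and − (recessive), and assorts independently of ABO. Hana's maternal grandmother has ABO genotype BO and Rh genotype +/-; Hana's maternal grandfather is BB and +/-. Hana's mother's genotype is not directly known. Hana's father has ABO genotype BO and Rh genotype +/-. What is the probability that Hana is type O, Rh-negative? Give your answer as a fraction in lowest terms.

Hana's mother's ABO genotype from BO × BB: 1/2 BB, 1/2 BO.
Crossing each possibility with the father BO and summing P(type O): 1/2·0 + 1/2·1/4 = 1/8.
Similarly for Rh via the mother's Rh distribution: P(Rh-) = 1/4.
Independent loci: 1/8 × 1/4 = 1/32.

1/32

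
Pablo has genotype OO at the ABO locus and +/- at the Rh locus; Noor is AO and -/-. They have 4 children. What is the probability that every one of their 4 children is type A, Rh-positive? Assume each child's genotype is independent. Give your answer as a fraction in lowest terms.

1/256

ABO cross OO × AO → 1/2 O, 1/2 A.
Rh cross +/- × -/- → 1/2 Rh+, 1/2 Rh-; so P(type A, Rh-positive) = 1/2 × 1/2 = 1/4 per child.
All 4 independent: (1/4)^4 = 1/256.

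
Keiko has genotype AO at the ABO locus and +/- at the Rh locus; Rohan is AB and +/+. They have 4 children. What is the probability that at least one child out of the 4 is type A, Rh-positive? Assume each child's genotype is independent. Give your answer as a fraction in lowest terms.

ABO cross AO × AB → 1/2 A, 1/4 B, 1/4 AB.
Rh cross +/- × +/+ → 1 Rh+; so P(type A, Rh-positive) = 1/2 × 1 = 1/2 per child.
P(none) = (1/2)^4 = 1/16; P(at least one) = 1 − 1/16 = 15/16.

15/16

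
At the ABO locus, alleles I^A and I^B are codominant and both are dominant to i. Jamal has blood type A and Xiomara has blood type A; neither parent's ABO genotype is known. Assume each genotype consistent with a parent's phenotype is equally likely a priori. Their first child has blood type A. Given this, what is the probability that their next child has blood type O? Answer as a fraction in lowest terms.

Possible genotypes: Jamal ∈ {I^A I^A, I^A i}; Xiomara ∈ {I^A I^A, I^A i}.
Weight each parental genotype pair by prior × P(type-A child):
  I^A I^A × I^A I^A: posterior weight 4/15; P(next child type O) = 0.
  I^A I^A × I^A i: posterior weight 4/15; P(next child type O) = 0.
  I^A i × I^A I^A: posterior weight 4/15; P(next child type O) = 0.
  I^A i × I^A i: posterior weight 1/5; P(next child type O) = 1/4.
Weighted sum = 1/20.

1/20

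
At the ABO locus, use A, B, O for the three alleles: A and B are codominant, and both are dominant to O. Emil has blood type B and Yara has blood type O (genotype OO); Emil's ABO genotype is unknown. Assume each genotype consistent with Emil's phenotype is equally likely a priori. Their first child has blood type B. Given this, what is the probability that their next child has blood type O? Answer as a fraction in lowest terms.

Possible genotypes: Emil ∈ {BB, BO}; Yara ∈ {OO}.
Weight each parental genotype pair by prior × P(type-B child):
  BB × OO: posterior weight 2/3; P(next child type O) = 0.
  BO × OO: posterior weight 1/3; P(next child type O) = 1/2.
Weighted sum = 1/6.

1/6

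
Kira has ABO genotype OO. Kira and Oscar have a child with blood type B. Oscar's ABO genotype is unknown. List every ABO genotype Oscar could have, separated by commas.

AB, BB, BO

For each candidate genotype of Oscar, check whether crossing it with OO can produce every observed child phenotype.
  AA → possible child types {A} ✗
  AB → possible child types {A, B} ✓
  AO → possible child types {O, A} ✗
  BB → possible child types {B} ✓
  BO → possible child types {O, B} ✓
  OO → possible child types {O} ✗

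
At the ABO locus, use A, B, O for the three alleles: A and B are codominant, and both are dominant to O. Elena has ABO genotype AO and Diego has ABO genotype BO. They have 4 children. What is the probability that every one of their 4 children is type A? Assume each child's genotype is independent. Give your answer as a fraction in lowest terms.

ABO cross AO × BO → 1/4 O, 1/4 A, 1/4 B, 1/4 AB.
So P(type A) = 1/4 per child.
All 4 independent: (1/4)^4 = 1/256.

1/256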